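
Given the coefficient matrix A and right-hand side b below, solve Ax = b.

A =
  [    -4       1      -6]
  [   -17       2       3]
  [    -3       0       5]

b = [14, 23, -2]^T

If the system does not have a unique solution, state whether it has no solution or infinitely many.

Row-reduce:
R1 ← R1 / (-4).
R2 ← R2 + 17·R1.
R3 ← R3 + 3·R1.
R2 ← R2 / (-9/4).
R1 ← R1 + 1/4·R2.
R3 ← R3 + 3/4·R2.
Row 3 reduces to 0 = -1/3, a contradiction. The system is inconsistent.

no solution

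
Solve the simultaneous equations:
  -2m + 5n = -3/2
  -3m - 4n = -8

m = 2, n = 1/2

Row-reduce the augmented matrix:
R1 ← R1 / (-2).
R2 ← R2 + 3·R1.
R2 ← R2 / (-23/2).
R1 ← R1 + 5/2·R2.
Reading off the reduced rows gives m = 2, n = 1/2.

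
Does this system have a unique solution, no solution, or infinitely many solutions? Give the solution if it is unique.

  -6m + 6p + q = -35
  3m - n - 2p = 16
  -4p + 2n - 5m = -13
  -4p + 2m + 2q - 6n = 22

Row-reduce the augmented matrix:
R1 ← R1 / (-6).
R2 ← R2 − 3·R1.
R3 ← R3 + 5·R1.
R4 ← R4 − 2·R1.
R2 ← R2 / (-1).
R3 ← R3 − 2·R2.
R4 ← R4 + 6·R2.
R3 ← R3 / (-7).
R1 ← R1 + 1·R3.
R2 ← R2 + 1·R3.
R4 ← R4 + 8·R3.
R4 ← R4 / (-6/7).
R1 ← R1 + 4/21·R4.
R2 ← R2 + 11/21·R4.
R3 ← R3 + 1/42·R4.
Reading off the reduced rows gives m = 3, n = -3, p = -2, q = -5.

m = 3, n = -3, p = -2, q = -5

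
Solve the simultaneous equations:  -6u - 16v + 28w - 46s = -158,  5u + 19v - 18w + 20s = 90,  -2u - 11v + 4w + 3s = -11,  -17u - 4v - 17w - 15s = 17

infinitely many solutions

Row-reduce:
R1 ← R1 / (-6).
R2 ← R2 − 5·R1.
R3 ← R3 + 2·R1.
R4 ← R4 + 17·R1.
R2 ← R2 / (17/3).
R1 ← R1 − 8/3·R2.
R3 ← R3 + 17/3·R2.
R4 ← R4 − 124/3·R2.
Swap R3 and R4.
R3 ← R3 / (-2299/17).
R1 ← R1 + 122/17·R3.
R2 ← R2 − 16/17·R3.
Rank is 3 with 4 unknowns, leaving s free.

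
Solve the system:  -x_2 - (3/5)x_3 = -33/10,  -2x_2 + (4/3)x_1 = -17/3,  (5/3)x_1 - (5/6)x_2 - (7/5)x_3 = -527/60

x_1 = -2, x_2 = 3/2, x_3 = 3

Row-reduce the augmented matrix:
Swap R1 and R2.
R1 ← R1 / (4/3).
R3 ← R3 − 5/3·R1.
R2 ← R2 / (-1).
R1 ← R1 + 3/2·R2.
R3 ← R3 − 5/3·R2.
R3 ← R3 / (-12/5).
R1 ← R1 − 9/10·R3.
R2 ← R2 − 3/5·R3.
Reading off the reduced rows gives x_1 = -2, x_2 = 3/2, x_3 = 3.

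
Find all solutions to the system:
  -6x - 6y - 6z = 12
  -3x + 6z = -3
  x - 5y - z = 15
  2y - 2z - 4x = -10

no solution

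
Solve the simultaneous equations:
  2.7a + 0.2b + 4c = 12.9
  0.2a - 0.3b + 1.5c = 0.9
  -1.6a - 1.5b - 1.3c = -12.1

a = 3, b = 4, c = 1

Row-reduce the augmented matrix:
R1 ← R1 / (27/10).
R2 ← R2 − 1/5·R1.
R3 ← R3 + 8/5·R1.
R2 ← R2 / (-17/54).
R1 ← R1 − 2/27·R2.
R3 ← R3 + 373/270·R2.
R3 ← R3 / (-358/85).
R1 ← R1 − 30/17·R3.
R2 ← R2 + 65/17·R3.
Reading off the reduced rows gives a = 3, b = 4, c = 1.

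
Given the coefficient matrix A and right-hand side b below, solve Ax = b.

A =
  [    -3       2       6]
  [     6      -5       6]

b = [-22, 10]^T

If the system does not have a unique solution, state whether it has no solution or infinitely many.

Row-reduce:
R1 ← R1 / (-3).
R2 ← R2 − 6·R1.
R2 ← R2 / (-1).
R1 ← R1 + 2/3·R2.
Rank is 2 with 3 unknowns, leaving x_3 free.

infinitely many solutions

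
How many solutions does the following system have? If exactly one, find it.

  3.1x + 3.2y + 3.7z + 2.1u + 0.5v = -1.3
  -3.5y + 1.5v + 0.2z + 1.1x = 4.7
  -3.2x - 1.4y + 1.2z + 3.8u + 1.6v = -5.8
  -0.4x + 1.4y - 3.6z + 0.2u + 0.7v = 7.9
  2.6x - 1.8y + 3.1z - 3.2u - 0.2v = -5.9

Row-reduce the augmented matrix:
R1 ← R1 / (31/10).
R2 ← R2 − 11/10·R1.
R3 ← R3 + 16/5·R1.
R4 ← R4 + 2/5·R1.
R5 ← R5 − 13/5·R1.
R2 ← R2 / (-1437/310).
R1 ← R1 − 32/31·R2.
R3 ← R3 − 59/31·R2.
R4 ← R4 − 281/155·R2.
R5 ← R5 + 139/31·R2.
R3 ← R3 / (10927/2395).
R1 ← R1 − 453/479·R3.
R2 ← R2 − 115/479·R3.
R4 ← R4 + 8521/2395·R3.
R5 ← R5 − 5141/4790·R3.
R4 ← R4 / (50206/10927).
R1 ← R1 + 7235/10927·R4.
R2 ← R2 + 1499/10927·R4.
R3 ← R3 − 13560/10927·R4.
R5 ← R5 + 304448/54635·R4.
R5 ← R5 / (38789/25103).
R1 ← R1 − 116923/301236·R5.
R2 ← R2 + 97921/301236·R5.
R3 ← R3 + 24356/75309·R5.
R4 ← R4 − 73329/100412·R5.
Reading off the reduced rows gives x = 3, y = -1, z = -3, u = 2, v = -1.

x = 3, y = -1, z = -3, u = 2, v = -1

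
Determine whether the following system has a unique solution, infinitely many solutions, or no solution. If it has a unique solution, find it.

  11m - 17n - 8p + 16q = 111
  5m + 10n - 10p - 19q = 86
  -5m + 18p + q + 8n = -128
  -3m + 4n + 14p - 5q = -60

Row-reduce the augmented matrix:
R1 ← R1 / (11).
R2 ← R2 − 5·R1.
R3 ← R3 + 5·R1.
R4 ← R4 + 3·R1.
R2 ← R2 / (195/11).
R1 ← R1 + 17/11·R2.
R3 ← R3 − 3/11·R2.
R4 ← R4 + 7/11·R2.
R3 ← R3 / (188/13).
R1 ← R1 + 50/39·R3.
R2 ← R2 + 14/39·R3.
R4 ← R4 − 452/39·R3.
R4 ← R4 / (-128/15).
R1 ← R1 + 1/15·R4.
R2 ← R2 + 19/15·R4.
R3 ← R3 − 3/5·R4.
Reading off the reduced rows gives m = 6, n = -5, p = -3, q = -4.

m = 6, n = -5, p = -3, q = -4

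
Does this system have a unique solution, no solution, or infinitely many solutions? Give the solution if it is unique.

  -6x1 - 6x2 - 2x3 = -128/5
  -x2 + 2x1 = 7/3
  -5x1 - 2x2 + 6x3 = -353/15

Row-reduce the augmented matrix:
R1 ← R1 / (-6).
R2 ← R2 − 2·R1.
R3 ← R3 + 5·R1.
R2 ← R2 / (-3).
R1 ← R1 − 1·R2.
R3 ← R3 − 3·R2.
R3 ← R3 / (7).
R1 ← R1 − 1/9·R3.
R2 ← R2 − 2/9·R3.
Reading off the reduced rows gives x1 = 7/3, x2 = 7/3, x3 = -6/5.

x1 = 7/3, x2 = 7/3, x3 = -6/5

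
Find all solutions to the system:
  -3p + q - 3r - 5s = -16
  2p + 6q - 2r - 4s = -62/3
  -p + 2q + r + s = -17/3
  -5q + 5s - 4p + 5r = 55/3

Row-reduce the augmented matrix:
R1 ← R1 / (-3).
R2 ← R2 − 2·R1.
R3 ← R3 + 1·R1.
R4 ← R4 + 4·R1.
R2 ← R2 / (20/3).
R1 ← R1 + 1/3·R2.
R3 ← R3 − 5/3·R2.
R4 ← R4 + 19/3·R2.
R3 ← R3 / (3).
R1 ← R1 − 4/5·R3.
R2 ← R2 + 3/5·R3.
R4 ← R4 − 26/5·R3.
R4 ← R4 / (-31/10).
R1 ← R1 − 1/10·R4.
R2 ← R2 + 1/5·R4.
R3 ← R3 − 3/2·R4.
Reading off the reduced rows gives p = 5/3, q = -3, r = 1, s = 1.

p = 5/3, q = -3, r = 1, s = 1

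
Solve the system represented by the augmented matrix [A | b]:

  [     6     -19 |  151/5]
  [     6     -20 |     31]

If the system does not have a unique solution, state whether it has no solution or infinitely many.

Row-reduce the augmented matrix:
R1 ← R1 / (6).
R2 ← R2 − 6·R1.
R2 ← R2 / (-1).
R1 ← R1 + 19/6·R2.
Reading off the reduced rows gives x_1 = 5/2, x_2 = -4/5.

x_1 = 5/2, x_2 = -4/5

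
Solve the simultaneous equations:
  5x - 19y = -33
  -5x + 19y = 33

infinitely many solutions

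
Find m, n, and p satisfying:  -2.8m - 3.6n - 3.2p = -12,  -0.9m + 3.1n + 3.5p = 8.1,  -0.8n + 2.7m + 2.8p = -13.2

m = 0, n = 6, p = -3

Row-reduce the augmented matrix:
R1 ← R1 / (-14/5).
R2 ← R2 + 9/10·R1.
R3 ← R3 − 27/10·R1.
R2 ← R2 / (149/35).
R1 ← R1 − 9/7·R2.
R3 ← R3 + 299/70·R2.
R3 ← R3 / (12689/2980).
R1 ← R1 + 67/298·R3.
R2 ← R2 − 317/298·R3.
Reading off the reduced rows gives m = 0, n = 6, p = -3.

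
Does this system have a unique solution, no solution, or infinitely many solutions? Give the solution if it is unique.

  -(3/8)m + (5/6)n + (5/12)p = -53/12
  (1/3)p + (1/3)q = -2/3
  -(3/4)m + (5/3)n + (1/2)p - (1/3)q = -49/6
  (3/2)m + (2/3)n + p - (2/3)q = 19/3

infinitely many solutions

Row-reduce:
R1 ← R1 / (-3/8).
R3 ← R3 + 3/4·R1.
R4 ← R4 − 3/2·R1.
Swap R2 and R4.
R2 ← R2 / (4).
R1 ← R1 + 20/9·R2.
R3 ← R3 / (-1/3).
R1 ← R1 − 10/27·R3.
R2 ← R2 − 2/3·R3.
R4 ← R4 − 1/3·R3.
Rank is 3 with 4 unknowns, leaving q free.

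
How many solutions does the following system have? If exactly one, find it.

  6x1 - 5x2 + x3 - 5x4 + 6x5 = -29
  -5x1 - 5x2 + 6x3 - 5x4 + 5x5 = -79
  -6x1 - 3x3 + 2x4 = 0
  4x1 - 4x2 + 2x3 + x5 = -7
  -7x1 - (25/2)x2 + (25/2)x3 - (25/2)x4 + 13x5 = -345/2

infinitely many solutions

Row-reduce:
R1 ← R1 / (6).
R2 ← R2 + 5·R1.
R3 ← R3 + 6·R1.
R4 ← R4 − 4·R1.
R5 ← R5 + 7·R1.
R2 ← R2 / (-55/6).
R1 ← R1 + 5/6·R2.
R3 ← R3 + 5·R2.
R4 ← R4 + 2/3·R2.
R5 ← R5 + 55/3·R2.
R3 ← R3 / (-63/11).
R1 ← R1 + 5/11·R3.
R2 ← R2 + 41/55·R3.
R4 ← R4 − 46/55·R3.
R4 ← R4 / (1352/315).
R1 ← R1 + 10/63·R4.
R2 ← R2 − 233/315·R4.
R3 ← R3 + 22/63·R4.
Rank is 4 with 5 unknowns, leaving x5 free.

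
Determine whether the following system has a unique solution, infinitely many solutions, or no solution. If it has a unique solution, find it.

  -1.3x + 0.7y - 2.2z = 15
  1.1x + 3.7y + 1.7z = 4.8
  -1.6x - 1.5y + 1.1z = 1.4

Row-reduce the augmented matrix:
R1 ← R1 / (-13/10).
R2 ← R2 − 11/10·R1.
R3 ← R3 + 8/5·R1.
R2 ← R2 / (279/65).
R1 ← R1 + 7/13·R2.
R3 ← R3 + 307/130·R2.
R3 ← R3 / (6917/1860).
R1 ← R1 − 311/186·R3.
R2 ← R2 + 7/186·R3.
Reading off the reduced rows gives x = -6, y = 4, z = -2.

x = -6, y = 4, z = -2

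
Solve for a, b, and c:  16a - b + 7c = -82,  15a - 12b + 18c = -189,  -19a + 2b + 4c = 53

a = -3, b = 6, c = -4

Row-reduce the augmented matrix:
R1 ← R1 / (16).
R2 ← R2 − 15·R1.
R3 ← R3 + 19·R1.
R2 ← R2 / (-177/16).
R1 ← R1 + 1/16·R2.
R3 ← R3 − 13/16·R2.
R3 ← R3 / (776/59).
R1 ← R1 − 22/59·R3.
R2 ← R2 + 61/59·R3.
Reading off the reduced rows gives a = -3, b = 6, c = -4.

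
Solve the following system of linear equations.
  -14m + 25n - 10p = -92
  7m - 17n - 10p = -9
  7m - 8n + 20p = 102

Row-reduce:
R1 ← R1 / (-14).
R2 ← R2 − 7·R1.
R3 ← R3 − 7·R1.
R2 ← R2 / (-9/2).
R1 ← R1 + 25/14·R2.
R3 ← R3 − 9/2·R2.
Row 3 reduces to 0 = 1, a contradiction. The system is inconsistent.

no solution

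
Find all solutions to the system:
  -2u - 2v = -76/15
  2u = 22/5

Row-reduce the augmented matrix:
R1 ← R1 / (-2).
R2 ← R2 − 2·R1.
R2 ← R2 / (-2).
R1 ← R1 − 1·R2.
Reading off the reduced rows gives u = 11/5, v = 1/3.

u = 11/5, v = 1/3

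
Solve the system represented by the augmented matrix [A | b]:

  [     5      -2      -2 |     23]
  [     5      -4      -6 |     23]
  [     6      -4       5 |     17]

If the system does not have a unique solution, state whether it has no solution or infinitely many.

Row-reduce the augmented matrix:
R1 ← R1 / (5).
R2 ← R2 − 5·R1.
R3 ← R3 − 6·R1.
R2 ← R2 / (-2).
R1 ← R1 + 2/5·R2.
R3 ← R3 + 8/5·R2.
R3 ← R3 / (53/5).
R1 ← R1 − 2/5·R3.
R2 ← R2 − 2·R3.
Reading off the reduced rows gives x_1 = 5, x_2 = 2, x_3 = -1.

x_1 = 5, x_2 = 2, x_3 = -1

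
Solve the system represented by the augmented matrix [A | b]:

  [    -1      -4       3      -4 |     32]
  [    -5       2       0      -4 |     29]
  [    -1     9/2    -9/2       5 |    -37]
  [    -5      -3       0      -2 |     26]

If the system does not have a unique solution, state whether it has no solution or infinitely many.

no solution

Row-reduce:
R1 ← R1 / (-1).
R2 ← R2 + 5·R1.
R3 ← R3 + 1·R1.
R4 ← R4 + 5·R1.
R2 ← R2 / (22).
R1 ← R1 − 4·R2.
R3 ← R3 − 17/2·R2.
R4 ← R4 − 17·R2.
R3 ← R3 / (-75/44).
R1 ← R1 + 3/11·R3.
R2 ← R2 + 15/22·R3.
R4 ← R4 + 75/22·R3.
Row 4 reduces to 0 = 4, a contradiction. The system is inconsistent.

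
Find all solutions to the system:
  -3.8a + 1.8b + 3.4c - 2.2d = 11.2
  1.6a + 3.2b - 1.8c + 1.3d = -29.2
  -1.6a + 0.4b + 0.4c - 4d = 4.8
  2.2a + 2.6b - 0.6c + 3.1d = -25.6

Row-reduce the augmented matrix:
R1 ← R1 / (-19/5).
R2 ← R2 − 8/5·R1.
R3 ← R3 + 8/5·R1.
R4 ← R4 − 11/5·R1.
R2 ← R2 / (376/95).
R1 ← R1 + 9/19·R2.
R3 ← R3 + 34/95·R2.
R4 ← R4 − 346/95·R2.
R3 ← R3 / (-1001/940).
R1 ← R1 + 353/376·R3.
R2 ← R2 + 35/376·R3.
R4 ← R4 − 321/188·R3.
R4 ← R4 / (-33951/10010).
R1 ← R1 − 3307/1001·R4.
R2 ← R2 − 103/286·R4.
R3 ← R3 − 5715/2002·R4.
Reading off the reduced rows gives a = -4, b = -6, c = 2, d = 0.

a = -4, b = -6, c = 2, d = 0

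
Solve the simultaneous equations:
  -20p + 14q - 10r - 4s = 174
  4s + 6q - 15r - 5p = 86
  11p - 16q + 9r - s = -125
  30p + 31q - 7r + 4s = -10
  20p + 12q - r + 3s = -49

no solution

Row-reduce:
R1 ← R1 / (-20).
R2 ← R2 + 5·R1.
R3 ← R3 − 11·R1.
R4 ← R4 − 30·R1.
R5 ← R5 − 20·R1.
R2 ← R2 / (5/2).
R1 ← R1 + 7/10·R2.
R3 ← R3 + 83/10·R2.
R4 ← R4 − 52·R2.
R5 ← R5 − 26·R2.
R3 ← R3 / (-38).
R1 ← R1 + 3·R3.
R2 ← R2 + 5·R3.
R4 ← R4 − 238·R3.
R5 ← R5 − 119·R3.
R4 ← R4 / (-2097/95).
R1 ← R1 − 103/190·R4.
R2 ← R2 − 9/38·R4.
R3 ← R3 + 67/190·R4.
R5 ← R5 + 2097/190·R4.
Row 5 reduces to 0 = -1/2, a contradiction. The system is inconsistent.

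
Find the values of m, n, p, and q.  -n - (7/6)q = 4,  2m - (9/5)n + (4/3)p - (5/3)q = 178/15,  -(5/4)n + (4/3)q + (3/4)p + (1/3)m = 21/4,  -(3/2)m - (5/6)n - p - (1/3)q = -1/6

m = 3, n = -4, p = -1, q = 0

Row-reduce the augmented matrix:
Swap R1 and R2.
R1 ← R1 / (2).
R3 ← R3 − 1/3·R1.
R4 ← R4 + 3/2·R1.
R2 ← R2 / (-1).
R1 ← R1 + 9/10·R2.
R3 ← R3 + 19/20·R2.
R4 ← R4 + 131/60·R2.
R3 ← R3 / (19/36).
R1 ← R1 − 2/3·R3.
R4 ← R4 / (347/360).
R1 ← R1 + 1223/380·R4.
R2 ← R2 − 7/6·R4.
R3 ← R3 − 979/190·R4.
Reading off the reduced rows gives m = 3, n = -4, p = -1, q = 0.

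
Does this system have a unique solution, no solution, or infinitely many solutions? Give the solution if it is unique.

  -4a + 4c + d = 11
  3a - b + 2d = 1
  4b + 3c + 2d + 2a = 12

infinitely many solutions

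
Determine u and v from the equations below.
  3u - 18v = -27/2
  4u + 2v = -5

u = -3/2, v = 1/2

Row-reduce the augmented matrix:
R1 ← R1 / (3).
R2 ← R2 − 4·R1.
R2 ← R2 / (26).
R1 ← R1 + 6·R2.
Reading off the reduced rows gives u = -3/2, v = 1/2.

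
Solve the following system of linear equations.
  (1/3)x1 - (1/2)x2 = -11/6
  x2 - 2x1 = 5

x1 = -1, x2 = 3

From equation 2: x2 = 5 + 2·x1.
Substitute into equation 1 and solve: x1 = -1.
Then x2 = 3.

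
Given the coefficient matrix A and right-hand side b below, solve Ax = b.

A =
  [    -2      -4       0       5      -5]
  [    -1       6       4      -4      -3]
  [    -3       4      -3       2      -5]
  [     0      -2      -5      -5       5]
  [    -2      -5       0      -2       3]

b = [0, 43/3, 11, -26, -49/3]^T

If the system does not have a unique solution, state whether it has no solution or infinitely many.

Row-reduce the augmented matrix:
R1 ← R1 / (-2).
R2 ← R2 + 1·R1.
R3 ← R3 + 3·R1.
R5 ← R5 + 2·R1.
R2 ← R2 / (8).
R1 ← R1 − 2·R2.
R3 ← R3 − 10·R2.
R4 ← R4 + 2·R2.
R5 ← R5 + 1·R2.
R3 ← R3 / (-8).
R1 ← R1 + 1·R3.
R2 ← R2 − 1/2·R3.
R4 ← R4 + 4·R3.
R5 ← R5 − 1/2·R3.
R4 ← R4 / (-127/16).
R1 ← R1 + 77/64·R4.
R2 ← R2 + 83/128·R4.
R3 ← R3 + 21/64·R4.
R5 ← R5 + 979/128·R4.
R5 ← R5 / (1255/254).
R1 ← R1 − 220/127·R5.
R2 ← R2 + 35/254·R5.
R3 ← R3 + 67/127·R5.
R4 ← R4 + 53/127·R5.
Reading off the reduced rows gives x_1 = -1, x_2 = 3, x_3 = 2, x_4 = 8/3, x_5 = 2/3.

x_1 = -1, x_2 = 3, x_3 = 2, x_4 = 8/3, x_5 = 2/3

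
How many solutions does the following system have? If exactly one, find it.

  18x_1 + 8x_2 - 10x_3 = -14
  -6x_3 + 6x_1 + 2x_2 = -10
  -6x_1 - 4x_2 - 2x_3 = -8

Row-reduce:
R1 ← R1 / (18).
R2 ← R2 − 6·R1.
R3 ← R3 + 6·R1.
R2 ← R2 / (-2/3).
R1 ← R1 − 4/9·R2.
R3 ← R3 + 4/3·R2.
Row 3 reduces to 0 = -2, a contradiction. The system is inconsistent.

no solution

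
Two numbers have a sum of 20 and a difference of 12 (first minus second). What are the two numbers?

first number: 16, second number: 4

Let x = first number, y = second number.
  x + y = 20
  x - y = 12
From equation 1: x = 20 − y.
Substitute into equation 2 and solve: y = 4.
Then x = 16.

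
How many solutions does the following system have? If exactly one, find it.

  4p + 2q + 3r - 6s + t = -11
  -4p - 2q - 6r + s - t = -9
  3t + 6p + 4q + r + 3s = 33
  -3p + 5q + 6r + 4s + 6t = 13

Row-reduce:
R1 ← R1 / (4).
R2 ← R2 + 4·R1.
R3 ← R3 − 6·R1.
R4 ← R4 + 3·R1.
Swap R2 and R3.
R1 ← R1 − 1/2·R2.
R4 ← R4 − 13/2·R2.
R3 ← R3 / (-3).
R1 ← R1 − 5/2·R3.
R2 ← R2 + 7/2·R3.
R4 ← R4 − 31·R3.
R4 ← R4 / (-781/6).
R1 ← R1 + 35/3·R4.
R2 ← R2 − 107/6·R4.
R3 ← R3 − 5/3·R4.
Rank is 4 with 5 unknowns, leaving t free.

infinitely many solutions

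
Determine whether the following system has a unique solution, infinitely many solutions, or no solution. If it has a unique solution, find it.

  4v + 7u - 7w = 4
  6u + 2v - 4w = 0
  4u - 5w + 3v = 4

Row-reduce:
R1 ← R1 / (7).
R2 ← R2 − 6·R1.
R3 ← R3 − 4·R1.
R2 ← R2 / (-10/7).
R1 ← R1 − 4/7·R2.
R3 ← R3 − 5/7·R2.
Rank is 2 with 3 unknowns, leaving w free.

infinitely many solutions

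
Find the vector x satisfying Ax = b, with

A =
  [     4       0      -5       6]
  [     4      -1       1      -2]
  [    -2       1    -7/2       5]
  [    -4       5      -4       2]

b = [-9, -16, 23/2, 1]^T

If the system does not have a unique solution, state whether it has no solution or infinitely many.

infinitely many solutions

Row-reduce:
R1 ← R1 / (4).
R2 ← R2 − 4·R1.
R3 ← R3 + 2·R1.
R4 ← R4 + 4·R1.
R2 ← R2 / (-1).
R3 ← R3 − 1·R2.
R4 ← R4 − 5·R2.
Swap R3 and R4.
R3 ← R3 / (21).
R1 ← R1 + 5/4·R3.
R2 ← R2 + 6·R3.
Rank is 3 with 4 unknowns, leaving x_4 free.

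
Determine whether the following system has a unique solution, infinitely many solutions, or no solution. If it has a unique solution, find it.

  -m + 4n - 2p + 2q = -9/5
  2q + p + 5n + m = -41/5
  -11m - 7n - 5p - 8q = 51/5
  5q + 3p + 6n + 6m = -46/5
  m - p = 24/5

m = 9/5, n = -1, p = -3, q = -1

Row-reduce the augmented matrix:
R1 ← R1 / (-1).
R2 ← R2 − 1·R1.
R3 ← R3 + 11·R1.
R4 ← R4 − 6·R1.
R5 ← R5 − 1·R1.
R2 ← R2 / (9).
R1 ← R1 + 4·R2.
R3 ← R3 + 51·R2.
R4 ← R4 − 30·R2.
R5 ← R5 − 4·R2.
R3 ← R3 / (34/3).
R1 ← R1 − 14/9·R3.
R2 ← R2 + 1/9·R3.
R4 ← R4 + 17/3·R3.
R5 ← R5 + 23/9·R3.
Swap R4 and R5.
R4 ← R4 / (-73/51).
R1 ← R1 − 40/51·R4.
R2 ← R2 − 19/51·R4.
R3 ← R3 + 11/17·R4.
R5 reduces to 0 = 0, so the extra equation is consistent.
Reading off the reduced rows gives m = 9/5, n = -1, p = -3, q = -1.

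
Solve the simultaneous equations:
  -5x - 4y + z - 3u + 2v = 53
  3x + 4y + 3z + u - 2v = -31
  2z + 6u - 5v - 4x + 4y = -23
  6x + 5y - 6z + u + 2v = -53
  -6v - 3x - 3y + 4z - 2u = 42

Row-reduce the augmented matrix:
R1 ← R1 / (-5).
R2 ← R2 − 3·R1.
R3 ← R3 + 4·R1.
R4 ← R4 − 6·R1.
R5 ← R5 + 3·R1.
R2 ← R2 / (8/5).
R1 ← R1 − 4/5·R2.
R3 ← R3 − 36/5·R2.
R4 ← R4 − 1/5·R2.
R5 ← R5 + 3/5·R2.
R3 ← R3 / (-15).
R1 ← R1 + 2·R3.
R2 ← R2 − 9/4·R3.
R4 ← R4 + 21/4·R3.
R5 ← R5 − 19/4·R3.
R4 ← R4 / (-67/10).
R1 ← R1 + 3/5·R4.
R2 ← R2 − 13/10·R4.
R3 ← R3 + 4/5·R4.
R5 ← R5 − 33/10·R4.
R5 ← R5 / (-383/67).
R1 ← R1 + 13/134·R5.
R2 ← R2 − 17/134·R5.
R3 ← R3 + 31/67·R5.
R4 ← R4 + 111/134·R5.
Reading off the reduced rows gives x = -5, y = -3, z = 0, u = -6, v = -1.

x = -5, y = -3, z = 0, u = -6, v = -1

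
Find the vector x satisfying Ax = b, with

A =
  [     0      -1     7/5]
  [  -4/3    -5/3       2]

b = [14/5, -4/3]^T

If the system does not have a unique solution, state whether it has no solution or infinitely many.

infinitely many solutions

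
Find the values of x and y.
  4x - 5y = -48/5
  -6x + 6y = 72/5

Row-reduce the augmented matrix:
R1 ← R1 / (4).
R2 ← R2 + 6·R1.
R2 ← R2 / (-3/2).
R1 ← R1 + 5/4·R2.
Reading off the reduced rows gives x = -12/5, y = 0.

x = -12/5, y = 0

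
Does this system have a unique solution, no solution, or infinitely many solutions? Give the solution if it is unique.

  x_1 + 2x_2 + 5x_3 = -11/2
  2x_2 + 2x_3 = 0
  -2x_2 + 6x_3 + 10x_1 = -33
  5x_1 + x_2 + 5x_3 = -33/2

Row-reduce the augmented matrix:
R3 ← R3 − 10·R1.
R4 ← R4 − 5·R1.
R2 ← R2 / (2).
R1 ← R1 − 2·R2.
R3 ← R3 + 22·R2.
R4 ← R4 + 9·R2.
R3 ← R3 / (-22).
R1 ← R1 − 3·R3.
R2 ← R2 − 1·R3.
R4 ← R4 + 11·R3.
R4 reduces to 0 = 0, so the extra equation is consistent.
Reading off the reduced rows gives x_1 = -5/2, x_2 = 1, x_3 = -1.

x_1 = -5/2, x_2 = 1, x_3 = -1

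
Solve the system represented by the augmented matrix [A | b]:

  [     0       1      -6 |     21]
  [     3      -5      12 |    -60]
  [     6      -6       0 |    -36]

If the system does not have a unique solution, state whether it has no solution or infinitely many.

infinitely many solutions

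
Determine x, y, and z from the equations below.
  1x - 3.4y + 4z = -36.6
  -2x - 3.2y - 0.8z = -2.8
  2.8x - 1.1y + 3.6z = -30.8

Row-reduce the augmented matrix:
R2 ← R2 + 2·R1.
R3 ← R3 − 14/5·R1.
R2 ← R2 / (-10).
R1 ← R1 + 17/5·R2.
R3 ← R3 − 421/50·R2.
R3 ← R3 / (-961/625).
R1 ← R1 − 194/125·R3.
R2 ← R2 + 18/25·R3.
Reading off the reduced rows gives x = -3, y = 4, z = -5.

x = -3, y = 4, z = -5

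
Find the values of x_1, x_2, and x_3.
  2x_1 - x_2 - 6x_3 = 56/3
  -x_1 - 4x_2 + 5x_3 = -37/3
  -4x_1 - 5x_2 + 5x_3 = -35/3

Row-reduce the augmented matrix:
R1 ← R1 / (2).
R2 ← R2 + 1·R1.
R3 ← R3 + 4·R1.
R2 ← R2 / (-9/2).
R1 ← R1 + 1/2·R2.
R3 ← R3 + 7·R2.
R3 ← R3 / (-91/9).
R1 ← R1 + 29/9·R3.
R2 ← R2 + 4/9·R3.
Reading off the reduced rows gives x_1 = 0, x_2 = -2/3, x_3 = -3.

x_1 = 0, x_2 = -2/3, x_3 = -3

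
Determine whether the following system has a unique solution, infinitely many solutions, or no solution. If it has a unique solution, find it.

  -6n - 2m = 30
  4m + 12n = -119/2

Row-reduce:
R1 ← R1 / (-2).
R2 ← R2 − 4·R1.
Row 2 reduces to 0 = 1/2, a contradiction. The system is inconsistent.

no solution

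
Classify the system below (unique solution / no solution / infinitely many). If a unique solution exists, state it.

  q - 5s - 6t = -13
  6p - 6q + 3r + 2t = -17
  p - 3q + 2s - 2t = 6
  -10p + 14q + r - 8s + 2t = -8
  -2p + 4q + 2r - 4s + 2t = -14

no solution

Row-reduce:
Swap R1 and R2.
R1 ← R1 / (6).
R3 ← R3 − 1·R1.
R4 ← R4 + 10·R1.
R5 ← R5 + 2·R1.
R1 ← R1 + 1·R2.
R3 ← R3 + 2·R2.
R4 ← R4 − 4·R2.
R5 ← R5 − 2·R2.
R3 ← R3 / (-1/2).
R1 ← R1 − 1/2·R3.
R4 ← R4 − 6·R3.
R5 ← R5 − 3·R3.
R4 ← R4 / (-84).
R1 ← R1 + 13·R4.
R2 ← R2 + 5·R4.
R3 ← R3 − 16·R4.
R5 ← R5 + 42·R4.
Row 5 reduces to 0 = -3/2, a contradiction. The system is inconsistent.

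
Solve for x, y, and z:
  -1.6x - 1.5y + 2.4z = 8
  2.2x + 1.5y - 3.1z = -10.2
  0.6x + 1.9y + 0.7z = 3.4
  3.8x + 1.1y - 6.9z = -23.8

Row-reduce the augmented matrix:
R1 ← R1 / (-8/5).
R2 ← R2 − 11/5·R1.
R3 ← R3 − 3/5·R1.
R4 ← R4 − 19/5·R1.
R2 ← R2 / (-9/16).
R1 ← R1 − 15/16·R2.
R3 ← R3 − 107/80·R2.
R4 ← R4 + 197/80·R2.
R3 ← R3 / (467/225).
R1 ← R1 + 7/6·R3.
R2 ← R2 + 16/45·R3.
R4 ← R4 + 467/225·R3.
R4 reduces to 0 = 0, so the extra equation is consistent.
Reading off the reduced rows gives x = 1, y = 0, z = 4.

x = 1, y = 0, z = 4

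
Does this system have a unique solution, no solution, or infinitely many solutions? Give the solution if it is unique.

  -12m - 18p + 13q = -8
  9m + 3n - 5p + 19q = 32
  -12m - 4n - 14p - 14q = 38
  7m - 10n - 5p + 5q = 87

m = 6, n = -3, p = -5, q = -2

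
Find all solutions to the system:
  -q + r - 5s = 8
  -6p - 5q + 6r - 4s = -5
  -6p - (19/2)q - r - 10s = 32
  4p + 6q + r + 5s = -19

no solution

Row-reduce:
Swap R1 and R2.
R1 ← R1 / (-6).
R3 ← R3 + 6·R1.
R4 ← R4 − 4·R1.
R2 ← R2 / (-1).
R1 ← R1 − 5/6·R2.
R3 ← R3 + 9/2·R2.
R4 ← R4 − 8/3·R2.
R3 ← R3 / (-23/2).
R1 ← R1 + 1/6·R3.
R2 ← R2 + 1·R3.
R4 ← R4 − 23/3·R3.
Row 4 reduces to 0 = -1/3, a contradiction. The system is inconsistent.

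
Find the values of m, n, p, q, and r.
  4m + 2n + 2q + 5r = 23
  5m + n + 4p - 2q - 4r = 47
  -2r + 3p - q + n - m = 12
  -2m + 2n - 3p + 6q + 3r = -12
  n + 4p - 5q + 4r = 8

m = 5, n = 2, p = 5, q = 2, r = -1

Row-reduce the augmented matrix:
R1 ← R1 / (4).
R2 ← R2 − 5·R1.
R3 ← R3 + 1·R1.
R4 ← R4 + 2·R1.
R2 ← R2 / (-3/2).
R1 ← R1 − 1/2·R2.
R3 ← R3 − 3/2·R2.
R4 ← R4 − 3·R2.
R5 ← R5 − 1·R2.
R3 ← R3 / (7).
R1 ← R1 − 4/3·R3.
R2 ← R2 + 8/3·R3.
R4 ← R4 − 5·R3.
R5 ← R5 − 20/3·R3.
R4 ← R4 / (11/7).
R1 ← R1 + 1/21·R4.
R2 ← R2 − 23/21·R4.
R3 ← R3 + 5/7·R4.
R5 ← R5 + 68/21·R4.
R5 ← R5 / (-467/66).
R1 ← R1 + 19/66·R5.
R2 ← R2 − 503/66·R5.
R3 ← R3 + 53/11·R5.
R4 ← R4 + 50/11·R5.
Reading off the reduced rows gives m = 5, n = 2, p = 5, q = 2, r = -1.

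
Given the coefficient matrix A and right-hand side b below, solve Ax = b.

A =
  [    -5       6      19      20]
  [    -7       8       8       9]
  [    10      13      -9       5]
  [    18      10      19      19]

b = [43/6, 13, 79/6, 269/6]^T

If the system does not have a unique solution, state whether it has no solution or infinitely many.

x_1 = 1, x_2 = 3, x_3 = 5/2, x_4 = -8/3

Row-reduce the augmented matrix:
R1 ← R1 / (-5).
R2 ← R2 + 7·R1.
R3 ← R3 − 10·R1.
R4 ← R4 − 18·R1.
R2 ← R2 / (-2/5).
R1 ← R1 + 6/5·R2.
R3 ← R3 − 25·R2.
R4 ← R4 − 158/5·R2.
R3 ← R3 / (-2267/2).
R1 ← R1 − 52·R3.
R2 ← R2 − 93/2·R3.
R4 ← R4 + 1382·R3.
R4 ← R4 / (-38600/2267).
R1 ← R1 − 1331/2267·R4.
R2 ← R2 − 1430/2267·R4.
R3 ← R3 − 2285/2267·R4.
Reading off the reduced rows gives x_1 = 1, x_2 = 3, x_3 = 5/2, x_4 = -8/3.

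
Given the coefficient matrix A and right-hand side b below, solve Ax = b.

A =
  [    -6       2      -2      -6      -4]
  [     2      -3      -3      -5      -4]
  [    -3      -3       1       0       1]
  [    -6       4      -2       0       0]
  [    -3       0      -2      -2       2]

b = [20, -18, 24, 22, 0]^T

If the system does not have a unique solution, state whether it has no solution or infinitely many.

Row-reduce the augmented matrix:
R1 ← R1 / (-6).
R2 ← R2 − 2·R1.
R3 ← R3 + 3·R1.
R4 ← R4 + 6·R1.
R5 ← R5 + 3·R1.
R2 ← R2 / (-7/3).
R1 ← R1 + 1/3·R2.
R3 ← R3 + 4·R2.
R4 ← R4 − 2·R2.
R5 ← R5 + 1·R2.
R3 ← R3 / (58/7).
R1 ← R1 − 6/7·R3.
R2 ← R2 − 11/7·R3.
R4 ← R4 + 22/7·R3.
R5 ← R5 − 4/7·R3.
R4 ← R4 / (165/29).
R1 ← R1 − 13/29·R4.
R2 ← R2 − 9/58·R4.
R3 ← R3 − 105/58·R4.
R5 ← R5 − 86/29·R4.
R5 ← R5 / (184/55).
R1 ← R1 + 8/55·R5.
R2 ← R2 + 7/55·R5.
R3 ← R3 − 2/11·R5.
R4 ← R4 − 39/55·R5.
Reading off the reduced rows gives x_1 = -6, x_2 = -2, x_3 = 3, x_4 = 3, x_5 = -3.

x_1 = -6, x_2 = -2, x_3 = 3, x_4 = 3, x_5 = -3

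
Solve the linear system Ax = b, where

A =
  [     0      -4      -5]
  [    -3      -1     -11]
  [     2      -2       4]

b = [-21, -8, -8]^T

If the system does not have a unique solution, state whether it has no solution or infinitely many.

Row-reduce:
Swap R1 and R2.
R1 ← R1 / (-3).
R3 ← R3 − 2·R1.
R2 ← R2 / (-4).
R1 ← R1 − 1/3·R2.
R3 ← R3 + 8/3·R2.
Row 3 reduces to 0 = 2/3, a contradiction. The system is inconsistent.

no solution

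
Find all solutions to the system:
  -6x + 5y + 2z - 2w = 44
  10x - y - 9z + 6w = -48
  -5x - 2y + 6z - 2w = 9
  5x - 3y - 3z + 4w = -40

Row-reduce:
R1 ← R1 / (-6).
R2 ← R2 − 10·R1.
R3 ← R3 + 5·R1.
R4 ← R4 − 5·R1.
R2 ← R2 / (22/3).
R1 ← R1 + 5/6·R2.
R3 ← R3 + 37/6·R2.
R4 ← R4 − 7/6·R2.
R3 ← R3 / (-19/44).
R1 ← R1 + 43/44·R3.
R2 ← R2 + 17/22·R3.
R4 ← R4 + 19/44·R3.
Row 4 reduces to 0 = -1, a contradiction. The system is inconsistent.

no solution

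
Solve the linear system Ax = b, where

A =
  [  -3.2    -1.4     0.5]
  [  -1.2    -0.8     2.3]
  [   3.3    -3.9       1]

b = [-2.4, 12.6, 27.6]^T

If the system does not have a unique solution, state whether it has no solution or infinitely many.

x_1 = 3, x_2 = -3, x_3 = 6

Row-reduce the augmented matrix:
R1 ← R1 / (-16/5).
R2 ← R2 + 6/5·R1.
R3 ← R3 − 33/10·R1.
R2 ← R2 / (-11/40).
R1 ← R1 − 7/16·R2.
R3 ← R3 + 171/32·R2.
R3 ← R3 / (-3479/88).
R1 ← R1 − 141/44·R3.
R2 ← R2 + 169/22·R3.
Reading off the reduced rows gives x_1 = 3, x_2 = -3, x_3 = 6.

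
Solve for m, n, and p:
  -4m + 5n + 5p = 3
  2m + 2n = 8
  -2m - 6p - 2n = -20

m = 3, n = 1, p = 2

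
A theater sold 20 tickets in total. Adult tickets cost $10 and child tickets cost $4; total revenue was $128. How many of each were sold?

adult tickets: 8, child tickets: 12

Let a = adult tickets, c = child tickets.
  a + c = 20
  10a + 4c = 128
Row-reduce the augmented matrix:
R2 ← R2 − 10·R1.
R2 ← R2 / (-6).
R1 ← R1 − 1·R2.
Reading off the reduced rows gives a = 8, c = 12.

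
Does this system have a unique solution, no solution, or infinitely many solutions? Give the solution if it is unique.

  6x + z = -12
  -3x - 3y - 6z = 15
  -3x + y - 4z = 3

Row-reduce the augmented matrix:
R1 ← R1 / (6).
R2 ← R2 + 3·R1.
R3 ← R3 + 3·R1.
R2 ← R2 / (-3).
R3 ← R3 − 1·R2.
R3 ← R3 / (-16/3).
R1 ← R1 − 1/6·R3.
R2 ← R2 − 11/6·R3.
Reading off the reduced rows gives x = -2, y = -3, z = 0.

x = -2, y = -3, z = 0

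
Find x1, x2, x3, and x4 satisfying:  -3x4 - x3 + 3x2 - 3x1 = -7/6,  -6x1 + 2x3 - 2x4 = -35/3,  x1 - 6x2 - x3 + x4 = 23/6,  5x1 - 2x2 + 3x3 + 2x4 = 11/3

x1 = 2, x2 = -1/3, x3 = -4/3, x4 = -3/2

Row-reduce the augmented matrix:
R1 ← R1 / (-3).
R2 ← R2 + 6·R1.
R3 ← R3 − 1·R1.
R4 ← R4 − 5·R1.
R2 ← R2 / (-6).
R1 ← R1 + 1·R2.
R3 ← R3 + 5·R2.
R4 ← R4 − 3·R2.
R3 ← R3 / (-14/3).
R1 ← R1 + 1/3·R3.
R2 ← R2 + 2/3·R3.
R4 ← R4 − 10/3·R3.
R4 ← R4 / (-71/21).
R1 ← R1 − 4/7·R4.
R2 ← R2 + 4/21·R4.
R3 ← R3 − 5/7·R4.
Reading off the reduced rows gives x1 = 2, x2 = -1/3, x3 = -4/3, x4 = -3/2.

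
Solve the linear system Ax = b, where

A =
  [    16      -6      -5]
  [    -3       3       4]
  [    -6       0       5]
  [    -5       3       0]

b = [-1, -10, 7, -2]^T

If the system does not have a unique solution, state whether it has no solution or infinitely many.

Row-reduce:
R1 ← R1 / (16).
R2 ← R2 + 3·R1.
R3 ← R3 + 6·R1.
R4 ← R4 + 5·R1.
R2 ← R2 / (15/8).
R1 ← R1 + 3/8·R2.
R3 ← R3 + 9/4·R2.
R4 ← R4 − 9/8·R2.
R3 ← R3 / (34/5).
R1 ← R1 − 3/10·R3.
R2 ← R2 − 49/30·R3.
R4 ← R4 + 17/5·R3.
Row 4 reduces to 0 = 1, a contradiction. The system is inconsistent.

no solution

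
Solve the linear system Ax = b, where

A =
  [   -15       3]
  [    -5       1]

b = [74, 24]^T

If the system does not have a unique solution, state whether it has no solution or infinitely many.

Row-reduce:
R1 ← R1 / (-15).
R2 ← R2 + 5·R1.
Row 2 reduces to 0 = -2/3, a contradiction. The system is inconsistent.

no solution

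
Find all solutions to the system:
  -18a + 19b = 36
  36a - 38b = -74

no solution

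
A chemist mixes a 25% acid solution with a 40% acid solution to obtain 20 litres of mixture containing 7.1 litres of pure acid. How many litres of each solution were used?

Let a = litres of solution A, b = litres of solution B.
  a + b = 20
  (1/4)a + (2/5)b = 71/10
Row-reduce the augmented matrix:
R2 ← R2 − 1/4·R1.
R2 ← R2 / (3/20).
R1 ← R1 − 1·R2.
Reading off the reduced rows gives a = 6, b = 14.

litres of solution A: 6, litres of solution B: 14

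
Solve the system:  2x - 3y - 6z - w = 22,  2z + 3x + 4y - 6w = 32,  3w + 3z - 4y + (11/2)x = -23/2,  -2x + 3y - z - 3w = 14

no solution

Row-reduce:
R1 ← R1 / (2).
R2 ← R2 − 3·R1.
R3 ← R3 − 11/2·R1.
R4 ← R4 + 2·R1.
R2 ← R2 / (17/2).
R1 ← R1 + 3/2·R2.
R3 ← R3 − 17/4·R2.
R3 ← R3 / (14).
R1 ← R1 + 18/17·R3.
R2 ← R2 − 22/17·R3.
R4 ← R4 + 7·R3.
Row 4 reduces to 0 = 1/4, a contradiction. The system is inconsistent.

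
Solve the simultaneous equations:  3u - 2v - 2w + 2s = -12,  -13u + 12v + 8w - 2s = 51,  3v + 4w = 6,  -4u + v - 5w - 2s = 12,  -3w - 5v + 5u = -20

no solution

Row-reduce:
R1 ← R1 / (3).
R2 ← R2 + 13·R1.
R4 ← R4 + 4·R1.
R5 ← R5 − 5·R1.
R2 ← R2 / (10/3).
R1 ← R1 + 2/3·R2.
R3 ← R3 − 3·R2.
R4 ← R4 + 5/3·R2.
R5 ← R5 + 5/3·R2.
R3 ← R3 / (23/5).
R1 ← R1 + 4/5·R3.
R2 ← R2 + 1/5·R3.
R4 ← R4 + 8·R3.
R4 ← R4 / (-148/23).
R1 ← R1 − 22/23·R4.
R2 ← R2 − 40/23·R4.
R3 ← R3 + 30/23·R4.
Row 5 reduces to 0 = -1/2, a contradiction. The system is inconsistent.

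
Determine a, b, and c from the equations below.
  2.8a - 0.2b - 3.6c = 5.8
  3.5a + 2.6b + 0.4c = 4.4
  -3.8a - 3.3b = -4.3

Row-reduce the augmented matrix:
R1 ← R1 / (14/5).
R2 ← R2 − 7/2·R1.
R3 ← R3 + 19/5·R1.
R2 ← R2 / (57/20).
R1 ← R1 + 1/14·R2.
R3 ← R3 + 25/7·R2.
R3 ← R3 / (2503/1995).
R1 ← R1 + 464/399·R3.
R2 ← R2 − 98/57·R3.
Reading off the reduced rows gives a = 2, b = -1, c = 0.

a = 2, b = -1, c = 0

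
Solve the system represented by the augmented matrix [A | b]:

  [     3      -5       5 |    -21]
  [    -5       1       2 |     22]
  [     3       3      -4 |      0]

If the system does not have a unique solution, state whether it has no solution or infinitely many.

Row-reduce the augmented matrix:
R1 ← R1 / (3).
R2 ← R2 + 5·R1.
R3 ← R3 − 3·R1.
R2 ← R2 / (-22/3).
R1 ← R1 + 5/3·R2.
R3 ← R3 − 8·R2.
R3 ← R3 / (25/11).
R1 ← R1 + 15/22·R3.
R2 ← R2 + 31/22·R3.
Reading off the reduced rows gives x_1 = -2, x_2 = 6, x_3 = 3.

x_1 = -2, x_2 = 6, x_3 = 3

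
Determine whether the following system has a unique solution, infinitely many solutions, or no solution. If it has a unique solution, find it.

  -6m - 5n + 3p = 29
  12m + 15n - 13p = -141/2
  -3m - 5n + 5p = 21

Row-reduce:
R1 ← R1 / (-6).
R2 ← R2 − 12·R1.
R3 ← R3 + 3·R1.
R2 ← R2 / (5).
R1 ← R1 − 5/6·R2.
R3 ← R3 + 5/2·R2.
Row 3 reduces to 0 = 1/4, a contradiction. The system is inconsistent.

no solution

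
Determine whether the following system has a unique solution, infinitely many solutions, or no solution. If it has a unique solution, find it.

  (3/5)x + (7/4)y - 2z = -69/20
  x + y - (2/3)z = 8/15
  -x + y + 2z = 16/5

x = 2, y = 1/5, z = 5/2

Row-reduce the augmented matrix:
R1 ← R1 / (3/5).
R2 ← R2 − 1·R1.
R3 ← R3 + 1·R1.
R2 ← R2 / (-23/12).
R1 ← R1 − 35/12·R2.
R3 ← R3 − 47/12·R2.
R3 ← R3 / (284/69).
R1 ← R1 − 50/69·R3.
R2 ← R2 + 32/23·R3.
Reading off the reduced rows gives x = 2, y = 1/5, z = 5/2.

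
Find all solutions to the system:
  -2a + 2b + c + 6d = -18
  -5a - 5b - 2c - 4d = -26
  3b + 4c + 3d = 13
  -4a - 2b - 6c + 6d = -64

no solution

Row-reduce:
R1 ← R1 / (-2).
R2 ← R2 + 5·R1.
R4 ← R4 + 4·R1.
R2 ← R2 / (-10).
R1 ← R1 + 1·R2.
R3 ← R3 − 3·R2.
R4 ← R4 + 6·R2.
R3 ← R3 / (53/20).
R1 ← R1 + 1/20·R3.
R2 ← R2 − 9/20·R3.
R4 ← R4 + 53/10·R3.
Row 4 reduces to 0 = -2, a contradiction. The system is inconsistent.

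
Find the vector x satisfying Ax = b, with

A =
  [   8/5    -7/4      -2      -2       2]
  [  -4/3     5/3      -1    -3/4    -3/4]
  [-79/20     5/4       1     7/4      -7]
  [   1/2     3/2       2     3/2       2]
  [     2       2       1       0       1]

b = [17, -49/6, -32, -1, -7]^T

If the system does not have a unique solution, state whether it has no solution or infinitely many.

Row-reduce:
R1 ← R1 / (8/5).
R2 ← R2 + 4/3·R1.
R3 ← R3 + 79/20·R1.
R4 ← R4 − 1/2·R1.
R5 ← R5 − 2·R1.
R2 ← R2 / (5/24).
R1 ← R1 + 35/32·R2.
R3 ← R3 + 393/128·R2.
R4 ← R4 − 131/64·R2.
R5 ← R5 − 67/16·R2.
R3 ← R3 / (-3459/80).
R1 ← R1 + 61/4·R3.
R2 ← R2 + 64/5·R3.
R4 ← R4 − 1153/40·R3.
R5 ← R5 − 571/10·R3.
Swap R4 and R5.
R4 ← R4 / (-779/4612).
R1 ← R1 + 290/1153·R4.
R2 ← R2 + 130/1153·R4.
R3 ← R3 − 4139/4612·R4.
Row 5 reduces to 0 = 1/3, a contradiction. The system is inconsistent.

no solution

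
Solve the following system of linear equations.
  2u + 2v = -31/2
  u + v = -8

Row-reduce:
R1 ← R1 / (2).
R2 ← R2 − 1·R1.
Row 2 reduces to 0 = -1/4, a contradiction. The system is inconsistent.

no solution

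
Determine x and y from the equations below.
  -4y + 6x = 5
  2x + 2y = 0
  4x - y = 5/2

x = 1/2, y = -1/2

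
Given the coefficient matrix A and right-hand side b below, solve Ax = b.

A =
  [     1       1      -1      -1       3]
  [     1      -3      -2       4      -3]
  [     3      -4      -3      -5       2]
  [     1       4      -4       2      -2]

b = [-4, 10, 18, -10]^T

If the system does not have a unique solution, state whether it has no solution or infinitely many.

infinitely many solutions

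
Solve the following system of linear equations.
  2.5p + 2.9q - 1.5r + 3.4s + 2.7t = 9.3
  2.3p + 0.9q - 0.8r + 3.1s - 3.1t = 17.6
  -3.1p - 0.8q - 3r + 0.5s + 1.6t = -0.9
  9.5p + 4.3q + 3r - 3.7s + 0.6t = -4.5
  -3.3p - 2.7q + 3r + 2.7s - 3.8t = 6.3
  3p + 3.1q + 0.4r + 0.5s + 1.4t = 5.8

p = -1, q = 4, r = -1, s = 2, t = -3

Row-reduce the augmented matrix:
R1 ← R1 / (5/2).
R2 ← R2 − 23/10·R1.
R3 ← R3 + 31/10·R1.
R4 ← R4 − 19/2·R1.
R5 ← R5 + 33/10·R1.
R6 ← R6 − 3·R1.
R2 ← R2 / (-221/125).
R1 ← R1 − 29/25·R2.
R3 ← R3 − 699/250·R2.
R4 ← R4 + 168/25·R2.
R5 ← R5 − 141/125·R2.
R6 ← R6 + 19/50·R2.
R3 ← R3 / (-17427/4420).
R1 ← R1 + 97/442·R3.
R2 ← R2 + 145/442·R3.
R4 ← R4 − 2871/442·R3.
R5 ← R5 − 1536/1105·R3.
R6 ← R6 − 9173/4420·R3.
R4 ← R4 / (-51219/5809).
R1 ← R1 − 6283/5809·R4.
R2 ← R2 + 2166/5809·R4.
R3 ← R3 + 6883/5809·R4.
R5 ← R5 − 51219/5809·R4.
R6 ← R6 + 64767/58090·R4.
Swap R5 and R6.
R5 ← R5 / (-633037/189700).
R1 ← R1 + 295993/170730·R5.
R2 ← R2 − 92846/28455·R5.
R3 ← R3 − 49573/170730·R5.
R4 ← R4 + 100061/170730·R5.
R6 reduces to 0 = 0, so the extra equation is consistent.
Reading off the reduced rows gives p = -1, q = 4, r = -1, s = 2, t = -3.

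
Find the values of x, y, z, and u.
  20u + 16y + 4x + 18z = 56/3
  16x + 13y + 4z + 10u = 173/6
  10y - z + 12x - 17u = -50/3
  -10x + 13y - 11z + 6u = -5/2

x = 4/3, y = -1/2, z = -2/3, u = 5/3

Row-reduce the augmented matrix:
R1 ← R1 / (4).
R2 ← R2 − 16·R1.
R3 ← R3 − 12·R1.
R4 ← R4 + 10·R1.
R2 ← R2 / (-51).
R1 ← R1 − 4·R2.
R3 ← R3 + 38·R2.
R4 ← R4 − 53·R2.
R3 ← R3 / (-13/3).
R1 ← R1 + 5/6·R3.
R2 ← R2 − 4/3·R3.
R4 ← R4 + 110/3·R3.
R4 ← R4 / (42756/221).
R1 ← R1 − 1895/442·R4.
R2 ← R2 + 1386/221·R4.
R3 ← R3 − 1267/221·R4.
Reading off the reduced rows gives x = 4/3, y = -1/2, z = -2/3, u = 5/3.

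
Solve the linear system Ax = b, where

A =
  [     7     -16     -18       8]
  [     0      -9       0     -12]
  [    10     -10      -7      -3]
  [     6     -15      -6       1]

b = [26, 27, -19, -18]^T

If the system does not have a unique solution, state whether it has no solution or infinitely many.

Row-reduce the augmented matrix:
R1 ← R1 / (7).
R3 ← R3 − 10·R1.
R4 ← R4 − 6·R1.
R2 ← R2 / (-9).
R1 ← R1 + 16/7·R2.
R3 ← R3 − 90/7·R2.
R4 ← R4 + 9/7·R2.
R3 ← R3 / (131/7).
R1 ← R1 + 18/7·R3.
R4 ← R4 − 66/7·R3.
R4 ← R4 / (1541/131).
R1 ← R1 + 58/393·R4.
R2 ← R2 − 4/3·R4.
R3 ← R3 + 221/131·R4.
Reading off the reduced rows gives x_1 = -6, x_2 = 1, x_3 = -6, x_4 = -3.

x_1 = -6, x_2 = 1, x_3 = -6, x_4 = -3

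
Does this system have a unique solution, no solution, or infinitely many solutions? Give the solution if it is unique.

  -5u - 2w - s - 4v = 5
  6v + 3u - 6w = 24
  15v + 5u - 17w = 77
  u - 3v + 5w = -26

no solution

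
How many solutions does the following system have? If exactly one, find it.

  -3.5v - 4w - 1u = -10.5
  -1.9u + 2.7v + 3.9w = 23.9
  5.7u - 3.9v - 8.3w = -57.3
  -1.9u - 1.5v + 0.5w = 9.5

Row-reduce the augmented matrix:
R1 ← R1 / (-1).
R2 ← R2 + 19/10·R1.
R3 ← R3 − 57/10·R1.
R4 ← R4 + 19/10·R1.
R2 ← R2 / (187/20).
R1 ← R1 − 7/2·R2.
R3 ← R3 + 477/20·R2.
R4 ← R4 − 103/20·R2.
R3 ← R3 / (-1651/935).
R1 ← R1 + 57/187·R3.
R2 ← R2 − 230/187·R3.
R4 ← R4 − 1651/935·R3.
R4 reduces to 0 = 0, so the extra equation is consistent.
Reading off the reduced rows gives u = -5, v = 1, w = 3.

u = -5, v = 1, w = 3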